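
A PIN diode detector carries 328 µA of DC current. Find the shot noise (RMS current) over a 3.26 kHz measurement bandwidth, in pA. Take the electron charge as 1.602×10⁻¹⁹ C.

I_n = √(2qI·B)
2qI·B = 2 × 1.602×10⁻¹⁹ × 3.28×10⁻⁴ × 3.26×10³ = 3.43×10⁻¹⁹ A²
I_n = √(3.43×10⁻¹⁹) = 5.85×10⁻¹⁰ A = 585 pA

585 pA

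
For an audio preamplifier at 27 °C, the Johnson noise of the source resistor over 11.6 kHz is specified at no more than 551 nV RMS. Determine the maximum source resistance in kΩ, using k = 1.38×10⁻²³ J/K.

T = 27 °C + 273.15 = 300.15 K
Johnson–Nyquist: V_n = √(4kTRB) ⇒ R = V_n² / (4kTB)
4kTB = 4 × 1.38×10⁻²³ × 300.15 × 1.16×10⁴ = 1.92×10⁻¹⁶
R = (5.51×10⁻⁷)² / 1.92×10⁻¹⁶ = 1.58×10³ Ω = 1.58 kΩ

1.58 kΩ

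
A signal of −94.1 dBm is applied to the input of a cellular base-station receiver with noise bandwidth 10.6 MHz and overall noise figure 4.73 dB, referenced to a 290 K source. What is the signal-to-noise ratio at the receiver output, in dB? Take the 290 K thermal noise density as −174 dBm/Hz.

4.9 dB

Noise floor: N = −174 + 10 log₁₀(B) + NF
10 log₁₀(1.06×10⁷) = 70.25 dB
N = −174 + 70.25 + 4.73 = −99.02 dBm
SNR = P_sig − N = −94.1 − (−99.02) = 4.92 dB → 4.9 dB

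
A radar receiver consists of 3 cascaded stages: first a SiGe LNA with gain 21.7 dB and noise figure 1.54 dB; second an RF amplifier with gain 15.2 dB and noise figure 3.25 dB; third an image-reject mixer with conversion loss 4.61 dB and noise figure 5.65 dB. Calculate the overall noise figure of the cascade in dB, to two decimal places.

Convert to linear (a loss of L dB is a gain of −L dB): F_i = 10^(NF_i/10), G_i = 10^(G_i,dB/10)
  Stage 1: F_1 = 10^(1.54/10) = 1.426, G_1 = 10^(21.7/10) = 147.9
  Stage 2: F_2 = 10^(3.25/10) = 2.113, G_2 = 10^(15.2/10) = 33.11
  Stage 3: F_3 = 10^(5.65/10) = 3.673, G_3 = 10^(−4.61/10) = 0.3459
Friis cascade:
  F = 1.426 + (2.113 − 1)/147.9 + (3.673 − 1)/4898 = 1.434
NF = 10 log₁₀(1.434) = 1.56 dB

1.56 dB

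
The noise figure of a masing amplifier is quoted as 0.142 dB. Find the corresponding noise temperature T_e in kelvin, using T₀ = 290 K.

F = 10^(0.142/10) = 1.03324
T_e = (F − 1)·T₀ = (1.03324 − 1) × 290 = 9.64 K

9.64 K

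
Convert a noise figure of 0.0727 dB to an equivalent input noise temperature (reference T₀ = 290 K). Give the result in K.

4.90 K

F = 10^(0.0727/10) = 1.01688
T_e = (F − 1)·T₀ = (1.01688 − 1) × 290 = 4.90 K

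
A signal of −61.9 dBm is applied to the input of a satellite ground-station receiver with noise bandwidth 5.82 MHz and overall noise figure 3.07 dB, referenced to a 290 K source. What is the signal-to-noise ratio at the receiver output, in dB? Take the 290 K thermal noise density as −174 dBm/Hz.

Noise floor: N = −174 + 10 log₁₀(B) + NF
10 log₁₀(5.82×10⁶) = 67.65 dB
N = −174 + 67.65 + 3.07 = −103.28 dBm
SNR = P_sig − N = −61.9 − (−103.28) = 41.38 dB → 41.4 dB

41.4 dB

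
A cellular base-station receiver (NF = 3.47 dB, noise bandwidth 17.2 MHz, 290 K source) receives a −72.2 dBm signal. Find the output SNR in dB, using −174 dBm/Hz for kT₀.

26.0 dB

Noise floor: N = −174 + 10 log₁₀(B) + NF
10 log₁₀(1.72×10⁷) = 72.36 dB
N = −174 + 72.36 + 3.47 = −98.17 dBm
SNR = P_sig − N = −72.2 − (−98.17) = 25.97 dB → 26.0 dB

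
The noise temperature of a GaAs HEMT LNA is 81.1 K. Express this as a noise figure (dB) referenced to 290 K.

1.07 dB

F = 1 + T_e/T₀ = 1 + 81.1/290 = 1.27966
NF = 10 log₁₀(1.27966) = 1.07 dB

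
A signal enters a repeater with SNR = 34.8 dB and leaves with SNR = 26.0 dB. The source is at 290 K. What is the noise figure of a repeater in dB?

8.8 dB

NF (dB) = SNR_in(dB) − SNR_out(dB) when the source is at T₀
NF = 34.8 − 26.0 = 8.8 dB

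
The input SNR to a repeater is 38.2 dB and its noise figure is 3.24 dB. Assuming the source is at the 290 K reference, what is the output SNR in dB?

34.96 dB

By definition F = SNR_in/SNR_out, so in dB: SNR_out = SNR_in − NF
SNR_out = 38.2 − 3.24 = 34.96 dB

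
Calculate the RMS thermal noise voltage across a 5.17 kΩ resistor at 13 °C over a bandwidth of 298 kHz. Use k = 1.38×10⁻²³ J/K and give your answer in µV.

4.93 µV

T = 13 °C + 273.15 = 286.15 K
V_n = √(4kTRB)
4kTRB = 4 × 1.38×10⁻²³ × 286.15 × 5.17×10³ × 2.98×10⁵ = 2.43×10⁻¹¹ V²
V_n = √(2.43×10⁻¹¹) = 4.93×10⁻⁶ V = 4.93 µV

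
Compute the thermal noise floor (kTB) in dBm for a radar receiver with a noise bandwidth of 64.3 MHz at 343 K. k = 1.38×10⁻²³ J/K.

−95.2 dBm

P_n = kTB = 1.38×10⁻²³ × 343 × 6.43×10⁷ = 3.04×10⁻¹³ W
In dBm: 10 log₁₀(3.04×10⁻¹³ / 10⁻³) = −95.2 dBm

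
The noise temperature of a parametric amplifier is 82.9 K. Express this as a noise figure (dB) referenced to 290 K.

F = 1 + T_e/T₀ = 1 + 82.9/290 = 1.28586
NF = 10 log₁₀(1.28586) = 1.09 dB

1.09 dB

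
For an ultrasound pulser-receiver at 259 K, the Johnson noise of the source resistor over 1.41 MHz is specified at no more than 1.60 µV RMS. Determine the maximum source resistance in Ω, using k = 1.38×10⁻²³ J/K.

Johnson–Nyquist: V_n = √(4kTRB) ⇒ R = V_n² / (4kTB)
4kTB = 4 × 1.38×10⁻²³ × 259 × 1.41×10⁶ = 2.02×10⁻¹⁴
R = (1.60×10⁻⁶)² / 2.02×10⁻¹⁴ = 1.27×10² Ω = 127 Ω

127 Ω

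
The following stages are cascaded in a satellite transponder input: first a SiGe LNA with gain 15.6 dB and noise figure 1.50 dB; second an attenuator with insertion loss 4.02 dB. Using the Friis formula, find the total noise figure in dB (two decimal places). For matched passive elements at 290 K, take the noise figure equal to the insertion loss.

1.63 dB

Convert to linear (a loss of L dB is a gain of −L dB): F_i = 10^(NF_i/10), G_i = 10^(G_i,dB/10)
  Stage 1: F_1 = 10^(1.50/10) = 1.413, G_1 = 10^(15.6/10) = 36.31
  Stage 2: F_2 = 10^(4.02/10) = 2.523, G_2 = 10^(−4.02/10) = 0.3963
Friis cascade:
  F = 1.413 + (2.523 − 1)/36.31 = 1.454
NF = 10 log₁₀(1.454) = 1.63 dB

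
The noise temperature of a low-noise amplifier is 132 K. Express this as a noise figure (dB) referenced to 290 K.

F = 1 + T_e/T₀ = 1 + 132/290 = 1.45517
NF = 10 log₁₀(1.45517) = 1.63 dB

1.63 dB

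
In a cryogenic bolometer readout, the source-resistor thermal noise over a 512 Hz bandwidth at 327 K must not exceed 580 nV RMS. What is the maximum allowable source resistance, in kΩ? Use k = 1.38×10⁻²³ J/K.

Johnson–Nyquist: V_n = √(4kTRB) ⇒ R = V_n² / (4kTB)
4kTB = 4 × 1.38×10⁻²³ × 327 × 5.12×10² = 9.24×10⁻¹⁸
R = (5.80×10⁻⁷)² / 9.24×10⁻¹⁸ = 3.64×10⁴ Ω = 36.4 kΩ

36.4 kΩ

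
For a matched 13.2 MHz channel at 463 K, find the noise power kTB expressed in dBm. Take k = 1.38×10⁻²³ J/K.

P_n = kTB = 1.38×10⁻²³ × 463 × 1.32×10⁷ = 8.43×10⁻¹⁴ W
In dBm: 10 log₁₀(8.43×10⁻¹⁴ / 10⁻³) = −100.7 dBm

−100.7 dBm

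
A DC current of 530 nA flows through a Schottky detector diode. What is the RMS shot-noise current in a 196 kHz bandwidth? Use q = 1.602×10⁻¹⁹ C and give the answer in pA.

182 pA

I_n = √(2qI·B)
2qI·B = 2 × 1.602×10⁻¹⁹ × 5.30×10⁻⁷ × 1.96×10⁵ = 3.33×10⁻²⁰ A²
I_n = √(3.33×10⁻²⁰) = 1.82×10⁻¹⁰ A = 182 pA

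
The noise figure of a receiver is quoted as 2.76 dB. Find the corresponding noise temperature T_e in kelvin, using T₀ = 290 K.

F = 10^(2.76/10) = 1.88799
T_e = (F − 1)·T₀ = (1.88799 − 1) × 290 = 258 K

258 K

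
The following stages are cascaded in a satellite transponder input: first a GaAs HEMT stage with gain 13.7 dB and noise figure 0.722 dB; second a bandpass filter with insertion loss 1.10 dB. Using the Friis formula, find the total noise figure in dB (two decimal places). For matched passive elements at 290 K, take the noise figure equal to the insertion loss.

0.77 dB

Convert to linear (a loss of L dB is a gain of −L dB): F_i = 10^(NF_i/10), G_i = 10^(G_i,dB/10)
  Stage 1: F_1 = 10^(0.722/10) = 1.181, G_1 = 10^(13.7/10) = 23.44
  Stage 2: F_2 = 10^(1.10/10) = 1.288, G_2 = 10^(−1.10/10) = 0.7762
Friis cascade:
  F = 1.181 + (1.288 − 1)/23.44 = 1.193
NF = 10 log₁₀(1.193) = 0.77 dB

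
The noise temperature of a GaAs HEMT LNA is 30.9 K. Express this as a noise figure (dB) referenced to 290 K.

F = 1 + T_e/T₀ = 1 + 30.9/290 = 1.10655
NF = 10 log₁₀(1.10655) = 0.440 dB

0.440 dB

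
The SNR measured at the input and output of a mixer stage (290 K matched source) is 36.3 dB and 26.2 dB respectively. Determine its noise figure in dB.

NF (dB) = SNR_in(dB) − SNR_out(dB) when the source is at T₀
NF = 36.3 − 26.2 = 10.1 dB

10.1 dB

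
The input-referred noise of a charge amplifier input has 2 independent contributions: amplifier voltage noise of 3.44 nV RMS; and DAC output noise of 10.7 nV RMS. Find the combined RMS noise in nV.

11.2 nV

Uncorrelated sources add in power (mean-square): V_tot = √(ΣV_i²)
V_tot = √[(3.44×10⁻⁹)² + (1.07×10⁻⁸)²] = 1.12×10⁻⁸ V = 11.2 nV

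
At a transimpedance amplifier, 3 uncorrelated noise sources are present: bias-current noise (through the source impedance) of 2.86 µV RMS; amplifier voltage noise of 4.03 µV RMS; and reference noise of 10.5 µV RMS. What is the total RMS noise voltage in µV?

Uncorrelated sources add in power (mean-square): V_tot = √(ΣV_i²)
V_tot = √[(2.86×10⁻⁶)² + (4.03×10⁻⁶)² + (1.05×10⁻⁵)²] = 1.16×10⁻⁵ V = 11.6 µV

11.6 µV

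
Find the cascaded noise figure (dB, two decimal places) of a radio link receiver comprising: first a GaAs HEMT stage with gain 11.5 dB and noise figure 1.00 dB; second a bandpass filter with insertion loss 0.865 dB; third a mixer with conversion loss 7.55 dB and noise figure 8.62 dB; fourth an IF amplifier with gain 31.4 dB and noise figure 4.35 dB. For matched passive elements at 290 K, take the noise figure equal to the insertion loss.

4.25 dB

Convert to linear (a loss of L dB is a gain of −L dB): F_i = 10^(NF_i/10), G_i = 10^(G_i,dB/10)
  Stage 1: F_1 = 10^(1.00/10) = 1.259, G_1 = 10^(11.5/10) = 14.13
  Stage 2: F_2 = 10^(0.865/10) = 1.220, G_2 = 10^(−0.865/10) = 0.8194
  Stage 3: F_3 = 10^(8.62/10) = 7.278, G_3 = 10^(−7.55/10) = 0.1758
  Stage 4: F_4 = 10^(4.35/10) = 2.723, G_4 = 10^(31.4/10) = 1380
Friis cascade:
  F = 1.259 + (1.220 − 1)/14.13 + (7.278 − 1)/11.57 + (2.723 − 1)/2.035 = 2.664
NF = 10 log₁₀(2.664) = 4.25 dB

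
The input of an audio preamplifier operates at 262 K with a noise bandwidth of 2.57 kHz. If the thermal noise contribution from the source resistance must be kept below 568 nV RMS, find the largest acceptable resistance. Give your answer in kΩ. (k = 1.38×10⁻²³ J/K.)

8.68 kΩ

Johnson–Nyquist: V_n = √(4kTRB) ⇒ R = V_n² / (4kTB)
4kTB = 4 × 1.38×10⁻²³ × 262 × 2.57×10³ = 3.72×10⁻¹⁷
R = (5.68×10⁻⁷)² / 3.72×10⁻¹⁷ = 8.68×10³ Ω = 8.68 kΩ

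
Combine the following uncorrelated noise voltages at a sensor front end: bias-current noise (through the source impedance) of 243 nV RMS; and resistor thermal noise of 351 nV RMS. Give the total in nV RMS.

Uncorrelated sources add in power (mean-square): V_tot = √(ΣV_i²)
V_tot = √[(2.43×10⁻⁷)² + (3.51×10⁻⁷)²] = 4.27×10⁻⁷ V = 427 nV

427 nV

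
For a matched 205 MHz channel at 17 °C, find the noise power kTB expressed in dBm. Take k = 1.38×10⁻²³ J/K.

−90.9 dBm

T = 17 °C + 273.15 = 290.15 K
P_n = kTB = 1.38×10⁻²³ × 290.15 × 2.05×10⁸ = 8.21×10⁻¹³ W
In dBm: 10 log₁₀(8.21×10⁻¹³ / 10⁻³) = −90.9 dBm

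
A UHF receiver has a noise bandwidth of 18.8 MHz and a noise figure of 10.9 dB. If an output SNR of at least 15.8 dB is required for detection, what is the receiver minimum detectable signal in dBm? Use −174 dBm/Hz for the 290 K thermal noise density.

Sensitivity = −174 + 10 log₁₀(B) + NF + SNR_min
= −174 + 72.74 + 10.9 + 15.8
= −74.56 dBm → −74.6 dBm

−74.6 dBm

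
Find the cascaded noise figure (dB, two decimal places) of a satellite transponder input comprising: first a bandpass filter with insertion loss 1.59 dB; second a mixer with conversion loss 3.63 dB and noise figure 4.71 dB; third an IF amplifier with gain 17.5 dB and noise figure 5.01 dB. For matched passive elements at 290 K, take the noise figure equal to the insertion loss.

Convert to linear (a loss of L dB is a gain of −L dB): F_i = 10^(NF_i/10), G_i = 10^(G_i,dB/10)
  Stage 1: F_1 = 10^(1.59/10) = 1.442, G_1 = 10^(−1.59/10) = 0.6934
  Stage 2: F_2 = 10^(4.71/10) = 2.958, G_2 = 10^(−3.63/10) = 0.4335
  Stage 3: F_3 = 10^(5.01/10) = 3.170, G_3 = 10^(17.5/10) = 56.23
Friis cascade:
  F = 1.442 + (2.958 − 1)/0.6934 + (3.170 − 1)/0.3006 = 11.48
NF = 10 log₁₀(11.48) = 10.60 dB

10.60 dB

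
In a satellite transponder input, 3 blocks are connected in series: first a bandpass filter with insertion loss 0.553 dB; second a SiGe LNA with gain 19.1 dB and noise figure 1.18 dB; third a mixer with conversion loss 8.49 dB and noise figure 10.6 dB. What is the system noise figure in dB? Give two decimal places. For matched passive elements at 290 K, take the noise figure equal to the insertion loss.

2.14 dB

Convert to linear (a loss of L dB is a gain of −L dB): F_i = 10^(NF_i/10), G_i = 10^(G_i,dB/10)
  Stage 1: F_1 = 10^(0.553/10) = 1.136, G_1 = 10^(−0.553/10) = 0.8804
  Stage 2: F_2 = 10^(1.18/10) = 1.312, G_2 = 10^(19.1/10) = 81.28
  Stage 3: F_3 = 10^(10.6/10) = 11.48, G_3 = 10^(−8.49/10) = 0.1416
Friis cascade:
  F = 1.136 + (1.312 − 1)/0.8804 + (11.48 − 1)/71.56 = 1.637
NF = 10 log₁₀(1.637) = 2.14 dB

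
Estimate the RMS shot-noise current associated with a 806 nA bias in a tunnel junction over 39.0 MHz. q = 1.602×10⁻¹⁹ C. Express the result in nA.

3.17 nA

I_n = √(2qI·B)
2qI·B = 2 × 1.602×10⁻¹⁹ × 8.06×10⁻⁷ × 3.90×10⁷ = 1.01×10⁻¹⁷ A²
I_n = √(1.01×10⁻¹⁷) = 3.17×10⁻⁹ A = 3.17 nA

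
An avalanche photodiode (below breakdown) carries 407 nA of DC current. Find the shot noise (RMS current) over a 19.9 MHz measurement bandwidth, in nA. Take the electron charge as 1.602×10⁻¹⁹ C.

1.61 nA

I_n = √(2qI·B)
2qI·B = 2 × 1.602×10⁻¹⁹ × 4.07×10⁻⁷ × 1.99×10⁷ = 2.60×10⁻¹⁸ A²
I_n = √(2.60×10⁻¹⁸) = 1.61×10⁻⁹ A = 1.61 nA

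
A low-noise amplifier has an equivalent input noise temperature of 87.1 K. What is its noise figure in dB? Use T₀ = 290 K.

F = 1 + T_e/T₀ = 1 + 87.1/290 = 1.30034
NF = 10 log₁₀(1.30034) = 1.14 dB

1.14 dB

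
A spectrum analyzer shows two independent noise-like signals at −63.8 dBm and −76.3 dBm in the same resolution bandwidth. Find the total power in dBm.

Convert to linear, add, convert back:
P₁ = 4.17×10⁻¹⁰ W, P₂ = 2.34×10⁻¹¹ W
P_tot = 4.40×10⁻¹⁰ W → 10 log₁₀(P_tot / 10⁻³) = −63.6 dBm

−63.6 dBm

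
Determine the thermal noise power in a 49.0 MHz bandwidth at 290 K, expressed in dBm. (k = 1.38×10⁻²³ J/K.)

P_n = kTB = 1.38×10⁻²³ × 290 × 4.90×10⁷ = 1.96×10⁻¹³ W
In dBm: 10 log₁₀(1.96×10⁻¹³ / 10⁻³) = −97.1 dBm

−97.1 dBm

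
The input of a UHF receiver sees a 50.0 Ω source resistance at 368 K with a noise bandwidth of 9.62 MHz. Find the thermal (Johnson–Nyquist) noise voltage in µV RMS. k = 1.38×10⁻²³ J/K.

V_n = √(4kTRB)
4kTRB = 4 × 1.38×10⁻²³ × 368 × 5.00×10¹ × 9.62×10⁶ = 9.77×10⁻¹² V²
V_n = √(9.77×10⁻¹²) = 3.13×10⁻⁶ V = 3.13 µV

3.13 µV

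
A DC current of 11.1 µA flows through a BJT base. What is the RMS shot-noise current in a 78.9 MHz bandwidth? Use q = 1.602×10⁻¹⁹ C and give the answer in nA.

16.8 nA

I_n = √(2qI·B)
2qI·B = 2 × 1.602×10⁻¹⁹ × 1.11×10⁻⁵ × 7.89×10⁷ = 2.81×10⁻¹⁶ A²
I_n = √(2.81×10⁻¹⁶) = 1.68×10⁻⁸ A = 16.8 nA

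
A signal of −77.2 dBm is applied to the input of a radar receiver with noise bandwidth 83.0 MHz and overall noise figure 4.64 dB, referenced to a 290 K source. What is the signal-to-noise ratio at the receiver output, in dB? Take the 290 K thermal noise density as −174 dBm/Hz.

Noise floor: N = −174 + 10 log₁₀(B) + NF
10 log₁₀(8.30×10⁷) = 79.19 dB
N = −174 + 79.19 + 4.64 = −90.17 dBm
SNR = P_sig − N = −77.2 − (−90.17) = 12.97 dB → 13.0 dB

13.0 dB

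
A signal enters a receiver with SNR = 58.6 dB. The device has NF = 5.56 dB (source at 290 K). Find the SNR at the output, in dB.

By definition F = SNR_in/SNR_out, so in dB: SNR_out = SNR_in − NF
SNR_out = 58.6 − 5.56 = 53.04 dB

53.04 dB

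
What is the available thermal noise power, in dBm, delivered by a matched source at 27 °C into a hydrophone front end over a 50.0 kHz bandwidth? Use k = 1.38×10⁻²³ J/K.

−126.8 dBm

T = 27 °C + 273.15 = 300.15 K
P_n = kTB = 1.38×10⁻²³ × 300.15 × 5.00×10⁴ = 2.07×10⁻¹⁶ W
In dBm: 10 log₁₀(2.07×10⁻¹⁶ / 10⁻³) = −126.8 dBm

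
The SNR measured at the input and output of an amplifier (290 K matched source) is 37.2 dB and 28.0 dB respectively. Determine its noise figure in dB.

9.2 dB

NF (dB) = SNR_in(dB) − SNR_out(dB) when the source is at T₀
NF = 37.2 − 28.0 = 9.2 dB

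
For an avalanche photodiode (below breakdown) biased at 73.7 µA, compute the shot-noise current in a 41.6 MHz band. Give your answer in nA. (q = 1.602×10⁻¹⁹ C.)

I_n = √(2qI·B)
2qI·B = 2 × 1.602×10⁻¹⁹ × 7.37×10⁻⁵ × 4.16×10⁷ = 9.82×10⁻¹⁶ A²
I_n = √(9.82×10⁻¹⁶) = 3.13×10⁻⁸ A = 31.3 nA

31.3 nA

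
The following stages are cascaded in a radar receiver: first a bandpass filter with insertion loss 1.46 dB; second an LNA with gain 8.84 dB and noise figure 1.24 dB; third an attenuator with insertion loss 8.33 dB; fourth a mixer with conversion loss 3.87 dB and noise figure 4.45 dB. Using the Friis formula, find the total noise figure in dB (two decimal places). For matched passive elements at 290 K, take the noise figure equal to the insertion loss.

7.12 dB

Convert to linear (a loss of L dB is a gain of −L dB): F_i = 10^(NF_i/10), G_i = 10^(G_i,dB/10)
  Stage 1: F_1 = 10^(1.46/10) = 1.400, G_1 = 10^(−1.46/10) = 0.7145
  Stage 2: F_2 = 10^(1.24/10) = 1.330, G_2 = 10^(8.84/10) = 7.656
  Stage 3: F_3 = 10^(8.33/10) = 6.808, G_3 = 10^(−8.33/10) = 0.1469
  Stage 4: F_4 = 10^(4.45/10) = 2.786, G_4 = 10^(−3.87/10) = 0.4102
Friis cascade:
  F = 1.400 + (1.330 − 1)/0.7145 + (6.808 − 1)/5.470 + (2.786 − 1)/0.8035 = 5.147
NF = 10 log₁₀(5.147) = 7.12 dB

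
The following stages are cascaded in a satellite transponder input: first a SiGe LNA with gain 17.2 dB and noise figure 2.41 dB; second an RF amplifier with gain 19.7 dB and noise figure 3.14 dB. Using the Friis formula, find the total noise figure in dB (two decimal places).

Convert to linear (a loss of L dB is a gain of −L dB): F_i = 10^(NF_i/10), G_i = 10^(G_i,dB/10)
  Stage 1: F_1 = 10^(2.41/10) = 1.742, G_1 = 10^(17.2/10) = 52.48
  Stage 2: F_2 = 10^(3.14/10) = 2.061, G_2 = 10^(19.7/10) = 93.33
Friis cascade:
  F = 1.742 + (2.061 − 1)/52.48 = 1.762
NF = 10 log₁₀(1.762) = 2.46 dB

2.46 dB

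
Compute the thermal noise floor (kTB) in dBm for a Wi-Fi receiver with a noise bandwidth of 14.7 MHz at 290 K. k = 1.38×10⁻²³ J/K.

P_n = kTB = 1.38×10⁻²³ × 290 × 1.47×10⁷ = 5.88×10⁻¹⁴ W
In dBm: 10 log₁₀(5.88×10⁻¹⁴ / 10⁻³) = −102.3 dBm

−102.3 dBm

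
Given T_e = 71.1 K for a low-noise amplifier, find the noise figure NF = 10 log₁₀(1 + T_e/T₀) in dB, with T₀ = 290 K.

0.952 dB

F = 1 + T_e/T₀ = 1 + 71.1/290 = 1.24517
NF = 10 log₁₀(1.24517) = 0.952 dB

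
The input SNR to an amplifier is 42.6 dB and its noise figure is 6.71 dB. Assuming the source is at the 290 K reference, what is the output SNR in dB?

35.89 dB

By definition F = SNR_in/SNR_out, so in dB: SNR_out = SNR_in − NF
SNR_out = 42.6 − 6.71 = 35.89 dB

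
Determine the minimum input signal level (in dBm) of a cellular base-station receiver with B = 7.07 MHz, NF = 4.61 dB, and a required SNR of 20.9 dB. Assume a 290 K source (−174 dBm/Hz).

−80.0 dBm

Sensitivity = −174 + 10 log₁₀(B) + NF + SNR_min
= −174 + 68.49 + 4.61 + 20.9
= −80.00 dBm → −80.0 dBm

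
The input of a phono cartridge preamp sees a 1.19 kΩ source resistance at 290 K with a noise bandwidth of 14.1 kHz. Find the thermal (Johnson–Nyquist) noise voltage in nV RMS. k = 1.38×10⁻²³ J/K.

518 nV

V_n = √(4kTRB)
4kTRB = 4 × 1.38×10⁻²³ × 290 × 1.19×10³ × 1.41×10⁴ = 2.69×10⁻¹³ V²
V_n = √(2.69×10⁻¹³) = 5.18×10⁻⁷ V = 518 nV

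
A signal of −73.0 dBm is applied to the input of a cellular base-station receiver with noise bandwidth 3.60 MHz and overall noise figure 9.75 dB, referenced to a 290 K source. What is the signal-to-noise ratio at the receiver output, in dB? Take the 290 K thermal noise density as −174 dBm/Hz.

25.7 dB

Noise floor: N = −174 + 10 log₁₀(B) + NF
10 log₁₀(3.60×10⁶) = 65.56 dB
N = −174 + 65.56 + 9.75 = −98.69 dBm
SNR = P_sig − N = −73.0 − (−98.69) = 25.69 dB → 25.7 dB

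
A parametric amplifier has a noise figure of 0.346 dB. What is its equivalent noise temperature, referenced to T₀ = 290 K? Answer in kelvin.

F = 10^(0.346/10) = 1.08293
T_e = (F − 1)·T₀ = (1.08293 − 1) × 290 = 24.0 K

24.0 K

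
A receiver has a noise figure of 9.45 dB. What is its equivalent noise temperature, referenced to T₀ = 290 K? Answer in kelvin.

F = 10^(9.45/10) = 8.81049
T_e = (F − 1)·T₀ = (8.81049 − 1) × 290 = 2265 K

2265 K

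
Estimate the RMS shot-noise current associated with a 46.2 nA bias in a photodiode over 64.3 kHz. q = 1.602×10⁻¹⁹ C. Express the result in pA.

30.9 pA

I_n = √(2qI·B)
2qI·B = 2 × 1.602×10⁻¹⁹ × 4.62×10⁻⁸ × 6.43×10⁴ = 9.52×10⁻²² A²
I_n = √(9.52×10⁻²²) = 3.09×10⁻¹¹ A = 30.9 pA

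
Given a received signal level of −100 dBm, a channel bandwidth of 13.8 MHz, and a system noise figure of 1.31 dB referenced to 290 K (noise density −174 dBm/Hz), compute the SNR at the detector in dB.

Noise floor: N = −174 + 10 log₁₀(B) + NF
10 log₁₀(1.38×10⁷) = 71.4 dB
N = −174 + 71.4 + 1.31 = −101.29 dBm
SNR = P_sig − N = −100 − (−101.29) = 1.29 dB → 1.3 dB

1.3 dB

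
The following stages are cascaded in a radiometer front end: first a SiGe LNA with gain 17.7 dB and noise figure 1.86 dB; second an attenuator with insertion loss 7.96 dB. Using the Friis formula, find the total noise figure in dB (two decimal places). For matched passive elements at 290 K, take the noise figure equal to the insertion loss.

2.11 dB

Convert to linear (a loss of L dB is a gain of −L dB): F_i = 10^(NF_i/10), G_i = 10^(G_i,dB/10)
  Stage 1: F_1 = 10^(1.86/10) = 1.535, G_1 = 10^(17.7/10) = 58.88
  Stage 2: F_2 = 10^(7.96/10) = 6.252, G_2 = 10^(−7.96/10) = 0.1600
Friis cascade:
  F = 1.535 + (6.252 − 1)/58.88 = 1.624
NF = 10 log₁₀(1.624) = 2.11 dB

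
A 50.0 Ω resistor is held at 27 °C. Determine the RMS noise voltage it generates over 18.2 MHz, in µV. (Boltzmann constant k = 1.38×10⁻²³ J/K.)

3.88 µV

T = 27 °C + 273.15 = 300.15 K
V_n = √(4kTRB)
4kTRB = 4 × 1.38×10⁻²³ × 300.15 × 5.00×10¹ × 1.82×10⁷ = 1.51×10⁻¹¹ V²
V_n = √(1.51×10⁻¹¹) = 3.88×10⁻⁶ V = 3.88 µV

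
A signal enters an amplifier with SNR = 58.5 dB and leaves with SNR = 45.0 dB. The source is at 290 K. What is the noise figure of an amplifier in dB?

NF (dB) = SNR_in(dB) − SNR_out(dB) when the source is at T₀
NF = 58.5 − 45.0 = 13.5 dB

13.5 dB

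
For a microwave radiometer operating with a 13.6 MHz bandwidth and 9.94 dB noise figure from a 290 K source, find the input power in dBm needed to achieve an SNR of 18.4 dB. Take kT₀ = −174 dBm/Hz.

Sensitivity = −174 + 10 log₁₀(B) + NF + SNR_min
= −174 + 71.34 + 9.94 + 18.4
= −74.32 dBm → −74.3 dBm

−74.3 dBm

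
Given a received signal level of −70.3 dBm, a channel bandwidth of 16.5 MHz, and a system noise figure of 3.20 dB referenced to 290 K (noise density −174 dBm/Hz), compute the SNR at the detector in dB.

28.3 dB

Noise floor: N = −174 + 10 log₁₀(B) + NF
10 log₁₀(1.65×10⁷) = 72.17 dB
N = −174 + 72.17 + 3.20 = −98.63 dBm
SNR = P_sig − N = −70.3 − (−98.63) = 28.33 dB → 28.3 dB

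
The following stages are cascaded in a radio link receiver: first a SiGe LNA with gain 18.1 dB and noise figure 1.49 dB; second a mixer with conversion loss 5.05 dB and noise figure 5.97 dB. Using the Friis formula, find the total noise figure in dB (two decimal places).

Convert to linear (a loss of L dB is a gain of −L dB): F_i = 10^(NF_i/10), G_i = 10^(G_i,dB/10)
  Stage 1: F_1 = 10^(1.49/10) = 1.409, G_1 = 10^(18.1/10) = 64.57
  Stage 2: F_2 = 10^(5.97/10) = 3.954, G_2 = 10^(−5.05/10) = 0.3126
Friis cascade:
  F = 1.409 + (3.954 − 1)/64.57 = 1.455
NF = 10 log₁₀(1.455) = 1.63 dB

1.63 dB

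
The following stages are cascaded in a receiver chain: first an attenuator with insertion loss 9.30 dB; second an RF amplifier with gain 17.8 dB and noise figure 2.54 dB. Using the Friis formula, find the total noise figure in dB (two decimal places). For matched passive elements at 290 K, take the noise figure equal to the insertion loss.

11.84 dB

Convert to linear (a loss of L dB is a gain of −L dB): F_i = 10^(NF_i/10), G_i = 10^(G_i,dB/10)
  Stage 1: F_1 = 10^(9.30/10) = 8.511, G_1 = 10^(−9.30/10) = 0.1175
  Stage 2: F_2 = 10^(2.54/10) = 1.795, G_2 = 10^(17.8/10) = 60.26
Friis cascade:
  F = 8.511 + (1.795 − 1)/0.1175 = 15.28
NF = 10 log₁₀(15.28) = 11.84 dB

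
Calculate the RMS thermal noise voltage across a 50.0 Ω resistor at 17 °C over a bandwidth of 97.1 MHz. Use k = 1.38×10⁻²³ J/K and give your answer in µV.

8.82 µV

T = 17 °C + 273.15 = 290.15 K
V_n = √(4kTRB)
4kTRB = 4 × 1.38×10⁻²³ × 290.15 × 5.00×10¹ × 9.71×10⁷ = 7.78×10⁻¹¹ V²
V_n = √(7.78×10⁻¹¹) = 8.82×10⁻⁶ V = 8.82 µV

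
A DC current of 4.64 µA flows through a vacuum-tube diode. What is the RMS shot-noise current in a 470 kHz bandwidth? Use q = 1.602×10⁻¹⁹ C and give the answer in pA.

I_n = √(2qI·B)
2qI·B = 2 × 1.602×10⁻¹⁹ × 4.64×10⁻⁶ × 4.70×10⁵ = 6.99×10⁻¹⁹ A²
I_n = √(6.99×10⁻¹⁹) = 8.36×10⁻¹⁰ A = 836 pA

836 pA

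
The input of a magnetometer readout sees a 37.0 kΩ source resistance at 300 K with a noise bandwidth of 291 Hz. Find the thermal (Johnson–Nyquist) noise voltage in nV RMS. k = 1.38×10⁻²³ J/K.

V_n = √(4kTRB)
4kTRB = 4 × 1.38×10⁻²³ × 300 × 3.70×10⁴ × 2.91×10² = 1.78×10⁻¹³ V²
V_n = √(1.78×10⁻¹³) = 4.22×10⁻⁷ V = 422 nV

422 nV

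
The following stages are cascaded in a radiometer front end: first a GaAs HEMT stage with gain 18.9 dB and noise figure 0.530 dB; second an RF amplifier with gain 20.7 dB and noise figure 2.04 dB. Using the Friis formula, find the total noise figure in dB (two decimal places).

0.56 dB

Convert to linear (a loss of L dB is a gain of −L dB): F_i = 10^(NF_i/10), G_i = 10^(G_i,dB/10)
  Stage 1: F_1 = 10^(0.530/10) = 1.130, G_1 = 10^(18.9/10) = 77.62
  Stage 2: F_2 = 10^(2.04/10) = 1.600, G_2 = 10^(20.7/10) = 117.5
Friis cascade:
  F = 1.130 + (1.600 − 1)/77.62 = 1.138
NF = 10 log₁₀(1.138) = 0.56 dB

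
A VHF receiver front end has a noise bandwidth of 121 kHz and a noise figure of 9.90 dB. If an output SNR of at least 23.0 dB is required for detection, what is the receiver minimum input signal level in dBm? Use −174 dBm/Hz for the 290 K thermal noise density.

−90.3 dBm

Sensitivity = −174 + 10 log₁₀(B) + NF + SNR_min
= −174 + 50.83 + 9.90 + 23.0
= −90.27 dBm → −90.3 dBm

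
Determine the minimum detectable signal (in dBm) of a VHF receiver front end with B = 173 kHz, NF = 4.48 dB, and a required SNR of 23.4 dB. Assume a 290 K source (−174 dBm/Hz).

−93.7 dBm

Sensitivity = −174 + 10 log₁₀(B) + NF + SNR_min
= −174 + 52.38 + 4.48 + 23.4
= −93.74 dBm → −93.7 dBm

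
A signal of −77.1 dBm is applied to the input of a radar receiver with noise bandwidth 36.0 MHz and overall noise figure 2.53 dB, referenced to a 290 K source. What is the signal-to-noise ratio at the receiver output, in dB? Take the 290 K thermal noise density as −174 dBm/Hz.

Noise floor: N = −174 + 10 log₁₀(B) + NF
10 log₁₀(3.60×10⁷) = 75.56 dB
N = −174 + 75.56 + 2.53 = −95.91 dBm
SNR = P_sig − N = −77.1 − (−95.91) = 18.81 dB → 18.8 dB

18.8 dB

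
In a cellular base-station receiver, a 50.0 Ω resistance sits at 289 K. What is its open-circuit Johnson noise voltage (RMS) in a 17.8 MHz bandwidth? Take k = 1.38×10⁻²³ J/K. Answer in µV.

3.77 µV

V_n = √(4kTRB)
4kTRB = 4 × 1.38×10⁻²³ × 289 × 5.00×10¹ × 1.78×10⁷ = 1.42×10⁻¹¹ V²
V_n = √(1.42×10⁻¹¹) = 3.77×10⁻⁶ V = 3.77 µV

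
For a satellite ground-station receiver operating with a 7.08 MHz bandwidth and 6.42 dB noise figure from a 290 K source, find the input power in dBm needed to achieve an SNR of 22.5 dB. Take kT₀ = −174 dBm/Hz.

−76.6 dBm

Sensitivity = −174 + 10 log₁₀(B) + NF + SNR_min
= −174 + 68.5 + 6.42 + 22.5
= −76.58 dBm → −76.6 dBm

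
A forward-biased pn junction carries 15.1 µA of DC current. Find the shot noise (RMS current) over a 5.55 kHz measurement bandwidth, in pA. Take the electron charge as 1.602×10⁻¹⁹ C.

I_n = √(2qI·B)
2qI·B = 2 × 1.602×10⁻¹⁹ × 1.51×10⁻⁵ × 5.55×10³ = 2.69×10⁻²⁰ A²
I_n = √(2.69×10⁻²⁰) = 1.64×10⁻¹⁰ A = 164 pA

164 pA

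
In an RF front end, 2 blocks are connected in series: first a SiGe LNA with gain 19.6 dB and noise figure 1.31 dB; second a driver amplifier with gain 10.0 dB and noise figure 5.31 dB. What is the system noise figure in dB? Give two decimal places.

Convert to linear (a loss of L dB is a gain of −L dB): F_i = 10^(NF_i/10), G_i = 10^(G_i,dB/10)
  Stage 1: F_1 = 10^(1.31/10) = 1.352, G_1 = 10^(19.6/10) = 91.20
  Stage 2: F_2 = 10^(5.31/10) = 3.396, G_2 = 10^(10.0/10) = 10.00
Friis cascade:
  F = 1.352 + (3.396 − 1)/91.20 = 1.378
NF = 10 log₁₀(1.378) = 1.39 dB

1.39 dB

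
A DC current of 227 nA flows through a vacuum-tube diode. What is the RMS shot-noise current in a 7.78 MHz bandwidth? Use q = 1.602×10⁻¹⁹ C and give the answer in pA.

752 pA

I_n = √(2qI·B)
2qI·B = 2 × 1.602×10⁻¹⁹ × 2.27×10⁻⁷ × 7.78×10⁶ = 5.66×10⁻¹⁹ A²
I_n = √(5.66×10⁻¹⁹) = 7.52×10⁻¹⁰ A = 752 pA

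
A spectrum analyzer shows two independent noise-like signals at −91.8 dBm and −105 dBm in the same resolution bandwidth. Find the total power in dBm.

−91.6 dBm

Convert to linear, add, convert back:
P₁ = 6.61×10⁻¹³ W, P₂ = 3.16×10⁻¹⁴ W
P_tot = 6.92×10⁻¹³ W → 10 log₁₀(P_tot / 10⁻³) = −91.6 dBm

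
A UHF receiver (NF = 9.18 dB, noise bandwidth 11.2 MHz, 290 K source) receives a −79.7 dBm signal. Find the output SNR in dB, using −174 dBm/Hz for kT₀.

14.6 dB

Noise floor: N = −174 + 10 log₁₀(B) + NF
10 log₁₀(1.12×10⁷) = 70.49 dB
N = −174 + 70.49 + 9.18 = −94.33 dBm
SNR = P_sig − N = −79.7 − (−94.33) = 14.63 dB → 14.6 dB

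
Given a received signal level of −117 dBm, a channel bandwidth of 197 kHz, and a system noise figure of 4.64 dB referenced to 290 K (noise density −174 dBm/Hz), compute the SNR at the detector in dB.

Noise floor: N = −174 + 10 log₁₀(B) + NF
10 log₁₀(1.97×10⁵) = 52.94 dB
N = −174 + 52.94 + 4.64 = −116.42 dBm
SNR = P_sig − N = −117 − (−116.42) = −0.58 dB → −0.6 dB

−0.6 dB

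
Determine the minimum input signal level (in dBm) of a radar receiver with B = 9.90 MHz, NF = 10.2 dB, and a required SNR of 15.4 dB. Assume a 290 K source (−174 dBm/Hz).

−78.4 dBm

Sensitivity = −174 + 10 log₁₀(B) + NF + SNR_min
= −174 + 69.96 + 10.2 + 15.4
= −78.44 dBm → −78.4 dBm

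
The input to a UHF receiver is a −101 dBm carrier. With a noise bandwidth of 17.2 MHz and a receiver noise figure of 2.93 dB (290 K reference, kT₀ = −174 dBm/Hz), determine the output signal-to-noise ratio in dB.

Noise floor: N = −174 + 10 log₁₀(B) + NF
10 log₁₀(1.72×10⁷) = 72.36 dB
N = −174 + 72.36 + 2.93 = −98.71 dBm
SNR = P_sig − N = −101 − (−98.71) = −2.29 dB → −2.3 dB

−2.3 dB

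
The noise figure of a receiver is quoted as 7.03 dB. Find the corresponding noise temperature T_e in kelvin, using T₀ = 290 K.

F = 10^(7.03/10) = 5.04661
T_e = (F − 1)·T₀ = (5.04661 − 1) × 290 = 1174 K

1174 K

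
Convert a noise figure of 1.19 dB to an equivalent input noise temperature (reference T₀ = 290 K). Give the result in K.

91.4 K

F = 10^(1.19/10) = 1.31522
T_e = (F − 1)·T₀ = (1.31522 − 1) × 290 = 91.4 K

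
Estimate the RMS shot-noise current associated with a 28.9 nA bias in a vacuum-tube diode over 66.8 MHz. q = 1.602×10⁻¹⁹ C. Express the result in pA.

786 pA

I_n = √(2qI·B)
2qI·B = 2 × 1.602×10⁻¹⁹ × 2.89×10⁻⁸ × 6.68×10⁷ = 6.19×10⁻¹⁹ A²
I_n = √(6.19×10⁻¹⁹) = 7.86×10⁻¹⁰ A = 786 pA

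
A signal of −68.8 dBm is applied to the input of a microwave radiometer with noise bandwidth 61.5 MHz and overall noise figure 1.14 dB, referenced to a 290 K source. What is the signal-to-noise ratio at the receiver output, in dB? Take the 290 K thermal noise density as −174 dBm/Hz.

Noise floor: N = −174 + 10 log₁₀(B) + NF
10 log₁₀(6.15×10⁷) = 77.89 dB
N = −174 + 77.89 + 1.14 = −94.97 dBm
SNR = P_sig − N = −68.8 − (−94.97) = 26.17 dB → 26.2 dB

26.2 dB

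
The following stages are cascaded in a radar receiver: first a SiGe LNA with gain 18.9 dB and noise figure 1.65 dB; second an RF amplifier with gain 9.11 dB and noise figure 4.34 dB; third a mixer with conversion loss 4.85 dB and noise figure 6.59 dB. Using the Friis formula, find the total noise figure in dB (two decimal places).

Convert to linear (a loss of L dB is a gain of −L dB): F_i = 10^(NF_i/10), G_i = 10^(G_i,dB/10)
  Stage 1: F_1 = 10^(1.65/10) = 1.462, G_1 = 10^(18.9/10) = 77.62
  Stage 2: F_2 = 10^(4.34/10) = 2.716, G_2 = 10^(9.11/10) = 8.147
  Stage 3: F_3 = 10^(6.59/10) = 4.560, G_3 = 10^(−4.85/10) = 0.3273
Friis cascade:
  F = 1.462 + (2.716 − 1)/77.62 + (4.560 − 1)/632.4 = 1.490
NF = 10 log₁₀(1.490) = 1.73 dB

1.73 dB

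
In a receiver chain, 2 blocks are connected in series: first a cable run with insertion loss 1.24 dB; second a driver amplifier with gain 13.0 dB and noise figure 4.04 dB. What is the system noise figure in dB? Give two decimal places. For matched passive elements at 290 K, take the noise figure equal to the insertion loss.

Convert to linear (a loss of L dB is a gain of −L dB): F_i = 10^(NF_i/10), G_i = 10^(G_i,dB/10)
  Stage 1: F_1 = 10^(1.24/10) = 1.330, G_1 = 10^(−1.24/10) = 0.7516
  Stage 2: F_2 = 10^(4.04/10) = 2.535, G_2 = 10^(13.0/10) = 19.95
Friis cascade:
  F = 1.330 + (2.535 − 1)/0.7516 = 3.373
NF = 10 log₁₀(3.373) = 5.28 dB

5.28 dB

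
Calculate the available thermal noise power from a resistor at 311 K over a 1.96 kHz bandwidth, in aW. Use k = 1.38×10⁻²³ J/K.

P_n = kTB = 1.38×10⁻²³ × 311 × 1.96×10³ = 8.41×10⁻¹⁸ W = 8.41 aW

8.41 aW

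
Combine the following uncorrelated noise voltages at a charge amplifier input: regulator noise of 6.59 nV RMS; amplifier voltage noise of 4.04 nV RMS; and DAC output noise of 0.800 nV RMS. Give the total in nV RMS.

7.77 nV

Uncorrelated sources add in power (mean-square): V_tot = √(ΣV_i²)
V_tot = √[(6.59×10⁻⁹)² + (4.04×10⁻⁹)² + (8.00×10⁻¹⁰)²] = 7.77×10⁻⁹ V = 7.77 nV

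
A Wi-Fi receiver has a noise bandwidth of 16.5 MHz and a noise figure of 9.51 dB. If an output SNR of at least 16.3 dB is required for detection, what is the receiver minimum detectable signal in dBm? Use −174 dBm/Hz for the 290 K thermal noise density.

Sensitivity = −174 + 10 log₁₀(B) + NF + SNR_min
= −174 + 72.17 + 9.51 + 16.3
= −76.02 dBm → −76.0 dBm

−76.0 dBm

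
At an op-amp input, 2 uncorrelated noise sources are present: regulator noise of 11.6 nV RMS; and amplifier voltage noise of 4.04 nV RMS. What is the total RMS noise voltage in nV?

Uncorrelated sources add in power (mean-square): V_tot = √(ΣV_i²)
V_tot = √[(1.16×10⁻⁸)² + (4.04×10⁻⁹)²] = 1.23×10⁻⁸ V = 12.3 nV

12.3 nV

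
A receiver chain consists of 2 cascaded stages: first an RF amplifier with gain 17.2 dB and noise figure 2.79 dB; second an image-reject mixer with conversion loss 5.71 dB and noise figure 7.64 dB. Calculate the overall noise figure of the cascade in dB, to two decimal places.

Convert to linear (a loss of L dB is a gain of −L dB): F_i = 10^(NF_i/10), G_i = 10^(G_i,dB/10)
  Stage 1: F_1 = 10^(2.79/10) = 1.901, G_1 = 10^(17.2/10) = 52.48
  Stage 2: F_2 = 10^(7.64/10) = 5.808, G_2 = 10^(−5.71/10) = 0.2685
Friis cascade:
  F = 1.901 + (5.808 − 1)/52.48 = 1.993
NF = 10 log₁₀(1.993) = 2.99 dB

2.99 dB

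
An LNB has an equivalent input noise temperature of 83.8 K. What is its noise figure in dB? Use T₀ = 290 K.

F = 1 + T_e/T₀ = 1 + 83.8/290 = 1.28897
NF = 10 log₁₀(1.28897) = 1.10 dB

1.10 dB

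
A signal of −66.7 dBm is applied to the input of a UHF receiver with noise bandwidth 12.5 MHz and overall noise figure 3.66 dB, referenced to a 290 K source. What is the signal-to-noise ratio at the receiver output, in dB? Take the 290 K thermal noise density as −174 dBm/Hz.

Noise floor: N = −174 + 10 log₁₀(B) + NF
10 log₁₀(1.25×10⁷) = 70.97 dB
N = −174 + 70.97 + 3.66 = −99.37 dBm
SNR = P_sig − N = −66.7 − (−99.37) = 32.67 dB → 32.7 dB

32.7 dB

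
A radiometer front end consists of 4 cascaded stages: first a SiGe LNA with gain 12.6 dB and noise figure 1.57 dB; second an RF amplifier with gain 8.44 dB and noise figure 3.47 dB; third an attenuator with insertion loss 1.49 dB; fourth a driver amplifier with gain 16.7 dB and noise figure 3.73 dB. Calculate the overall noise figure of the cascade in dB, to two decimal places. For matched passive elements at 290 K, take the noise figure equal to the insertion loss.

Convert to linear (a loss of L dB is a gain of −L dB): F_i = 10^(NF_i/10), G_i = 10^(G_i,dB/10)
  Stage 1: F_1 = 10^(1.57/10) = 1.435, G_1 = 10^(12.6/10) = 18.20
  Stage 2: F_2 = 10^(3.47/10) = 2.223, G_2 = 10^(8.44/10) = 6.982
  Stage 3: F_3 = 10^(1.49/10) = 1.409, G_3 = 10^(−1.49/10) = 0.7096
  Stage 4: F_4 = 10^(3.73/10) = 2.360, G_4 = 10^(16.7/10) = 46.77
Friis cascade:
  F = 1.435 + (2.223 − 1)/18.20 + (1.409 − 1)/127.1 + (2.360 − 1)/90.16 = 1.521
NF = 10 log₁₀(1.521) = 1.82 dB

1.82 dB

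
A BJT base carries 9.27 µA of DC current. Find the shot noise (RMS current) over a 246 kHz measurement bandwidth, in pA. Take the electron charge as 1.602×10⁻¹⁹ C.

I_n = √(2qI·B)
2qI·B = 2 × 1.602×10⁻¹⁹ × 9.27×10⁻⁶ × 2.46×10⁵ = 7.31×10⁻¹⁹ A²
I_n = √(7.31×10⁻¹⁹) = 8.55×10⁻¹⁰ A = 855 pA

855 pA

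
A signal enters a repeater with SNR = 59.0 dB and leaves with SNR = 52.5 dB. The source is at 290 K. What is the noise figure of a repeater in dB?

NF (dB) = SNR_in(dB) − SNR_out(dB) when the source is at T₀
NF = 59.0 − 52.5 = 6.5 dB

6.5 dB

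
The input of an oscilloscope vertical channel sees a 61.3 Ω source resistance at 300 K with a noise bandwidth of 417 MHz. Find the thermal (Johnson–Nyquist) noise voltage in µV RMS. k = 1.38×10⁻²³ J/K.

20.6 µV

V_n = √(4kTRB)
4kTRB = 4 × 1.38×10⁻²³ × 300 × 6.13×10¹ × 4.17×10⁸ = 4.23×10⁻¹⁰ V²
V_n = √(4.23×10⁻¹⁰) = 2.06×10⁻⁵ V = 20.6 µV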